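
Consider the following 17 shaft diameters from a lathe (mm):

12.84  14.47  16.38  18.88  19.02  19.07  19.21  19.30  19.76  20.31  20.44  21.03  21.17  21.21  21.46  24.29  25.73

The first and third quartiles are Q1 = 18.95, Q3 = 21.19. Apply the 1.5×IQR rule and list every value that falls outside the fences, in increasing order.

12.84, 14.47, 25.73

IQR = Q3 − Q1 = 21.19 − 18.95 = 2.24.
Lower fence = Q1 − 1.5·IQR = 18.95 − 3.36 = 15.59.
Upper fence = Q3 + 1.5·IQR = 21.19 + 3.36 = 24.55.
12.84 < 15.59 → outlier.
14.47 < 15.59 → outlier.
25.73 > 24.55 → outlier.
All remaining values lie within [15.59, 24.55].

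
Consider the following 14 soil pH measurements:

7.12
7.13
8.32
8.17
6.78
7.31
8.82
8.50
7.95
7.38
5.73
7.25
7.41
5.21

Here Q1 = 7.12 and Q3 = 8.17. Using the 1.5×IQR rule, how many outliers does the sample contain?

IQR = 1.05; fences at 7.12 − 1.575 = 5.545 and 8.17 + 1.575 = 9.745.
Outside the cutoffs: 5.21.

1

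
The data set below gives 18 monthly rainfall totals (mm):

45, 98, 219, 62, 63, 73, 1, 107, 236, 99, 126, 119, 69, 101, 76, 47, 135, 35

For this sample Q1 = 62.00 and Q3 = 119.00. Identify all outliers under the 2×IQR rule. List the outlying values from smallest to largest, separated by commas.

IQR = Q3 − Q1 = 119.00 − 62.00 = 57.00.
Lower fence = Q1 − 2·IQR = 62.00 − 114.00 = -52.00.
Upper fence = Q3 + 2·IQR = 119.00 + 114.00 = 233.00.
236 > 233.00 → outlier.
All remaining values lie within [-52.00, 233.00].

236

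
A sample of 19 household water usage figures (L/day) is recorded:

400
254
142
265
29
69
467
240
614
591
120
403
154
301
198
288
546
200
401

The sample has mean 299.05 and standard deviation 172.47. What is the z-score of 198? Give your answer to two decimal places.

z = (198 − 299.05) / 172.47 = -0.59.

-0.59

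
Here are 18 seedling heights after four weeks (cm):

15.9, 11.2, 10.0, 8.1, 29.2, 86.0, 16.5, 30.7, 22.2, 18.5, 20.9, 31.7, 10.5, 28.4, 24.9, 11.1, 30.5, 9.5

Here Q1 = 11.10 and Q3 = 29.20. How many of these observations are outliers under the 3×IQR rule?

1

IQR = 18.10; fences at 11.10 − 54.30 = -43.20 and 29.20 + 54.30 = 83.50.
Outside the cutoffs: 86.0.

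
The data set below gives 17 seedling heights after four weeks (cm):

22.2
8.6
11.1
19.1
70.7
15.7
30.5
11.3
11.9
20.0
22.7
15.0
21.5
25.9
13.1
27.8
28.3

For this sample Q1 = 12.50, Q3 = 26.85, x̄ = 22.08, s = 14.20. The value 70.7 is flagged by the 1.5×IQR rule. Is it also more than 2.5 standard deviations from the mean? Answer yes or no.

z = (70.7 − 22.08) / 14.20 = 3.42.
|z| = 3.42 > 2.5.

yes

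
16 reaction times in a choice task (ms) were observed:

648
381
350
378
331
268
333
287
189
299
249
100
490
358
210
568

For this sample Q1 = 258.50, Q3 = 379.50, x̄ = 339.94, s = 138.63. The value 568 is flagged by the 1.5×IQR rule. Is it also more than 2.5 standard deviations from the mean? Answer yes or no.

no

z = (568 − 339.94) / 138.63 = 1.65.
|z| = 1.65 ≤ 2.5.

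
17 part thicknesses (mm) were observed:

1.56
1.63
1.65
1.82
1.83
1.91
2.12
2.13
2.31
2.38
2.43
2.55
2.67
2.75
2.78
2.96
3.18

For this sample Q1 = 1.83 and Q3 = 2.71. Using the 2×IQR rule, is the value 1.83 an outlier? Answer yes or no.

no

IQR = Q3 − Q1 = 2.71 − 1.83 = 0.88.
Lower fence = Q1 − 2·IQR = 1.83 − 1.76 = 0.07.
Upper fence = Q3 + 2·IQR = 2.71 + 1.76 = 4.47.
1.83 lies within [0.07, 4.47].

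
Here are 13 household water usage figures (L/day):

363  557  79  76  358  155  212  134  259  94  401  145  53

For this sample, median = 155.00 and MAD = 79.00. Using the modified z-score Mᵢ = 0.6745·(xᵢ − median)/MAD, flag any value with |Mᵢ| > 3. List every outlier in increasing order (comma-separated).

557

|Mᵢ| > 3 ⇔ |xᵢ − 155.00| > 3·79.00/0.6745 = 351.37.
So outliers lie outside [-196.37, 506.37].
557: M = 3.43 → outlier.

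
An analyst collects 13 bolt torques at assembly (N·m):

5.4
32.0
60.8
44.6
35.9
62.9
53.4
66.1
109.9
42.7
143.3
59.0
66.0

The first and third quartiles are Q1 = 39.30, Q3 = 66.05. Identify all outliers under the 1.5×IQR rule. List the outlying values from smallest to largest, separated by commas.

109.9, 143.3

IQR = Q3 − Q1 = 66.05 − 39.30 = 26.75.
Lower fence = Q1 − 1.5·IQR = 39.30 − 40.125 = -0.825.
Upper fence = Q3 + 1.5·IQR = 66.05 + 40.125 = 106.175.
109.9 > 106.175 → outlier.
143.3 > 106.175 → outlier.
All remaining values lie within [-0.825, 106.175].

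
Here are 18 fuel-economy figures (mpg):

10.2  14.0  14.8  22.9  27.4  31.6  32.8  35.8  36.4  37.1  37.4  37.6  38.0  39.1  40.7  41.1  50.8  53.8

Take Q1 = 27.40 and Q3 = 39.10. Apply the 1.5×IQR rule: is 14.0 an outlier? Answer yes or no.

no

IQR = Q3 − Q1 = 39.10 − 27.40 = 11.70.
Lower fence = Q1 − 1.5·IQR = 27.40 − 17.55 = 9.85.
Upper fence = Q3 + 1.5·IQR = 39.10 + 17.55 = 56.65.
14.0 lies within [9.85, 56.65].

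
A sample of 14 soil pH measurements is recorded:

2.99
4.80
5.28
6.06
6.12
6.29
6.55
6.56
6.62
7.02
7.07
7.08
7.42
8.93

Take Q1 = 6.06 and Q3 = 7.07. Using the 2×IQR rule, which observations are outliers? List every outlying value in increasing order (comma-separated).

IQR = Q3 − Q1 = 7.07 − 6.06 = 1.01.
Lower fence = Q1 − 2·IQR = 6.06 − 2.02 = 4.04.
Upper fence = Q3 + 2·IQR = 7.07 + 2.02 = 9.09.
2.99 < 4.04 → outlier.
All remaining values lie within [4.04, 9.09].

2.99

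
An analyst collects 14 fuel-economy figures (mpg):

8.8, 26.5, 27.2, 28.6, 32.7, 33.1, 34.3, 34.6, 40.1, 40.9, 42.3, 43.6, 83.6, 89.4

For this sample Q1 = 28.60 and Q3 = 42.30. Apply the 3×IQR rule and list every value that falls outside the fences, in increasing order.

IQR = Q3 − Q1 = 42.30 − 28.60 = 13.70.
Lower fence = Q1 − 3·IQR = 28.60 − 41.10 = -12.50.
Upper fence = Q3 + 3·IQR = 42.30 + 41.10 = 83.40.
83.6 > 83.40 → outlier.
89.4 > 83.40 → outlier.
All remaining values lie within [-12.50, 83.40].

83.6, 89.4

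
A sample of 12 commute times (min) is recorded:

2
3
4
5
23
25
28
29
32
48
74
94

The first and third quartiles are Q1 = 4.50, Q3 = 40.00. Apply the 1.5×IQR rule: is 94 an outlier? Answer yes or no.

yes

IQR = Q3 − Q1 = 40.00 − 4.50 = 35.50.
Lower fence = Q1 − 1.5·IQR = 4.50 − 53.25 = -48.75.
Upper fence = Q3 + 1.5·IQR = 40.00 + 53.25 = 93.25.
94 lies above the upper fence.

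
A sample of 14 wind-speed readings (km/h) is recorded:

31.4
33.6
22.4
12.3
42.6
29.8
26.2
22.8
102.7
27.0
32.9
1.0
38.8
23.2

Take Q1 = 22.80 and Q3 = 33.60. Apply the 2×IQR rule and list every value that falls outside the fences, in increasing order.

1.0, 102.7

IQR = Q3 − Q1 = 33.60 − 22.80 = 10.80.
Lower fence = Q1 − 2·IQR = 22.80 − 21.60 = 1.20.
Upper fence = Q3 + 2·IQR = 33.60 + 21.60 = 55.20.
1.0 < 1.20 → outlier.
102.7 > 55.20 → outlier.
All remaining values lie within [1.20, 55.20].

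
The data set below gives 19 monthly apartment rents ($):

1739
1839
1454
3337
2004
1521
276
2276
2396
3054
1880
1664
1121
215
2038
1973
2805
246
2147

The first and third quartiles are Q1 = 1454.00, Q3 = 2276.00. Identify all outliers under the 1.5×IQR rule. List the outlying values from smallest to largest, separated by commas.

215

IQR = Q3 − Q1 = 2276.00 − 1454.00 = 822.00.
Lower fence = Q1 − 1.5·IQR = 1454.00 − 1233.00 = 221.00.
Upper fence = Q3 + 1.5·IQR = 2276.00 + 1233.00 = 3509.00.
215 < 221.00 → outlier.
All remaining values lie within [221.00, 3509.00].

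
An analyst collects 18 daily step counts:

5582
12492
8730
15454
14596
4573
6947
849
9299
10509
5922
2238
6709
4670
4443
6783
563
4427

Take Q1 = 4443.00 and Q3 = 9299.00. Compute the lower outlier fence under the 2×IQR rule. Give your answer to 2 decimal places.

-5269.00

IQR = Q3 − Q1 = 9299.00 − 4443.00 = 4856.00.
Lower fence = Q1 − 2·IQR = 4443.00 − 9712.00 = -5269.00.
Upper fence = Q3 + 2·IQR = 9299.00 + 9712.00 = 19011.00.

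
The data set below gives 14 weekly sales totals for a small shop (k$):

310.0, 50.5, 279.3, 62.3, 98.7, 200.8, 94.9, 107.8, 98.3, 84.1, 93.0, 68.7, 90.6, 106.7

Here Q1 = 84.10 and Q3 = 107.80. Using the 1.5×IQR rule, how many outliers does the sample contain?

IQR = 23.70; fences at 84.10 − 35.55 = 48.55 and 107.80 + 35.55 = 143.35.
Outside the cutoffs: 200.8, 279.3, 310.0.

3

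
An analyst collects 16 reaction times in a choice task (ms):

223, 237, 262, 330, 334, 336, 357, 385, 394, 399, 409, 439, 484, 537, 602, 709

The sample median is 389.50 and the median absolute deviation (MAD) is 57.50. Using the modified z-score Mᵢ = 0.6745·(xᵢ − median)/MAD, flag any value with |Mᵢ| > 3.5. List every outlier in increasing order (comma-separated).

|Mᵢ| > 3.5 ⇔ |xᵢ − 389.50| > 3.5·57.50/0.6745 = 298.37.
So outliers lie outside [91.13, 687.87].
709: M = 3.75 → outlier.

709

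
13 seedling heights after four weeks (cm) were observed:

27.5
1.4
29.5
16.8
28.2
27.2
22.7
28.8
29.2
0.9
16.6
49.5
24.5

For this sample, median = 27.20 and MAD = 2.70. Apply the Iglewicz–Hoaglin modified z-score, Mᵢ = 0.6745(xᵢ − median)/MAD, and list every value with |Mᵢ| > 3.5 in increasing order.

|Mᵢ| > 3.5 ⇔ |xᵢ − 27.20| > 3.5·2.70/0.6745 = 14.01.
So outliers lie outside [13.19, 41.21].
0.9: M = -6.57 → outlier.
1.4: M = -6.45 → outlier.
49.5: M = 5.57 → outlier.

0.9, 1.4, 49.5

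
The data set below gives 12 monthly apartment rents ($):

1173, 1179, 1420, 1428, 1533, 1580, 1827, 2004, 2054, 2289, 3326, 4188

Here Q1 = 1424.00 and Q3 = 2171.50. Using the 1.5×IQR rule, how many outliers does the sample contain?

IQR = 747.50; fences at 1424.00 − 1121.25 = 302.75 and 2171.50 + 1121.25 = 3292.75.
Outside the cutoffs: 3326, 4188.

2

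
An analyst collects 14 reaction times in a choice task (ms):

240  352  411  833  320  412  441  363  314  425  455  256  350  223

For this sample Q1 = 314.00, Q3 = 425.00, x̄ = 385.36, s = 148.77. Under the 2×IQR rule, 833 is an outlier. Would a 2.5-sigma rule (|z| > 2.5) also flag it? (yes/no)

z = (833 − 385.36) / 148.77 = 3.01.
|z| = 3.01 > 2.5.

yes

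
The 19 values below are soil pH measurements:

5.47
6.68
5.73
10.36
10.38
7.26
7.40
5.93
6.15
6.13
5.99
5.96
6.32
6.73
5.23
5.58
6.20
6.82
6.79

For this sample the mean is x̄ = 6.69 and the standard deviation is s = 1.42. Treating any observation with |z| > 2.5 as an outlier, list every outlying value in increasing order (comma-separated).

10.36, 10.38

Cutoffs at x̄ ± 2.5s: 6.69 ± 2.5·1.42 = [3.14, 10.24].
10.36: z = 2.58, |z| > 2.5 → outlier.
10.38: z = 2.60, |z| > 2.5 → outlier.
Every other value lies within [3.14, 10.24].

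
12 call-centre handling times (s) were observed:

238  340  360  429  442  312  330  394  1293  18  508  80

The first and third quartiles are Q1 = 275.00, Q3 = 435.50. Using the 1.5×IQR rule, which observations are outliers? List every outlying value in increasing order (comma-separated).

IQR = Q3 − Q1 = 435.50 − 275.00 = 160.50.
Lower fence = Q1 − 1.5·IQR = 275.00 − 240.75 = 34.25.
Upper fence = Q3 + 1.5·IQR = 435.50 + 240.75 = 676.25.
18 < 34.25 → outlier.
1293 > 676.25 → outlier.
All remaining values lie within [34.25, 676.25].

18, 1293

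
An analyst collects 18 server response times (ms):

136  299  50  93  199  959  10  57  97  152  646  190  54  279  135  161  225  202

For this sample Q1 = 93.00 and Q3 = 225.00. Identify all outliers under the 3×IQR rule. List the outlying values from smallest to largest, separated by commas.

IQR = Q3 − Q1 = 225.00 − 93.00 = 132.00.
Lower fence = Q1 − 3·IQR = 93.00 − 396.00 = -303.00.
Upper fence = Q3 + 3·IQR = 225.00 + 396.00 = 621.00.
646 > 621.00 → outlier.
959 > 621.00 → outlier.
All remaining values lie within [-303.00, 621.00].

646, 959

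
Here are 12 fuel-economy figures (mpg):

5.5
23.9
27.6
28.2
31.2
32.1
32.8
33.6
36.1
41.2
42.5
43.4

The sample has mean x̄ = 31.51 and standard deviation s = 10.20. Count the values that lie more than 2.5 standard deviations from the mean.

Cutoffs: x̄ ± 2.5s = [6.01, 57.01].
Outside the cutoffs: 5.5.

1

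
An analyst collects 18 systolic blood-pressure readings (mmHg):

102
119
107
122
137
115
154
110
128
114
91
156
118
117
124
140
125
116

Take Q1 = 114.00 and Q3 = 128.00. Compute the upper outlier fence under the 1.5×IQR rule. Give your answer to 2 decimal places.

IQR = Q3 − Q1 = 128.00 − 114.00 = 14.00.
Lower fence = Q1 − 1.5·IQR = 114.00 − 21.00 = 93.00.
Upper fence = Q3 + 1.5·IQR = 128.00 + 21.00 = 149.00.

149.00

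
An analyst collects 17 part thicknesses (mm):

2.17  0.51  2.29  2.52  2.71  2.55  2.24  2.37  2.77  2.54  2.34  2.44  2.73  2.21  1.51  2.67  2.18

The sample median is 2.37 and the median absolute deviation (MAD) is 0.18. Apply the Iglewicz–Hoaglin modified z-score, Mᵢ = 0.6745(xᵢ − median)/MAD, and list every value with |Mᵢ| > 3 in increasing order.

|Mᵢ| > 3 ⇔ |xᵢ − 2.37| > 3·0.18/0.6745 = 0.80.
So outliers lie outside [1.57, 3.17].
0.51: M = -6.97 → outlier.
1.51: M = -3.22 → outlier.

0.51, 1.51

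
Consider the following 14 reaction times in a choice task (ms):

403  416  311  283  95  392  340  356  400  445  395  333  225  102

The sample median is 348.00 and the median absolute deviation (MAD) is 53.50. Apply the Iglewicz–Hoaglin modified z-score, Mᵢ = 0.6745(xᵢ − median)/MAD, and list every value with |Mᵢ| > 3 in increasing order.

95, 102

|Mᵢ| > 3 ⇔ |xᵢ − 348.00| > 3·53.50/0.6745 = 237.95.
So outliers lie outside [110.05, 585.95].
95: M = -3.19 → outlier.
102: M = -3.10 → outlier.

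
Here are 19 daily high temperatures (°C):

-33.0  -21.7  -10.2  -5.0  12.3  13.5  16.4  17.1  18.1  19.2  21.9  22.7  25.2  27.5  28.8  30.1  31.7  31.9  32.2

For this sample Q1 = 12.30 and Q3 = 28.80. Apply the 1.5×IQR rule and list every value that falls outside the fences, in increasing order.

-33.0, -21.7

IQR = Q3 − Q1 = 28.80 − 12.30 = 16.50.
Lower fence = Q1 − 1.5·IQR = 12.30 − 24.75 = -12.45.
Upper fence = Q3 + 1.5·IQR = 28.80 + 24.75 = 53.55.
-33.0 < -12.45 → outlier.
-21.7 < -12.45 → outlier.
All remaining values lie within [-12.45, 53.55].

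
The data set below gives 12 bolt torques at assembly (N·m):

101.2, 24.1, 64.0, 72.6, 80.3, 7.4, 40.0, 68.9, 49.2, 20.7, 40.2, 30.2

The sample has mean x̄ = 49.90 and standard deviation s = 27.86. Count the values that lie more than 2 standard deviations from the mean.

Cutoffs: x̄ ± 2s = [-5.82, 105.62].
Every value lies within the cutoffs.

0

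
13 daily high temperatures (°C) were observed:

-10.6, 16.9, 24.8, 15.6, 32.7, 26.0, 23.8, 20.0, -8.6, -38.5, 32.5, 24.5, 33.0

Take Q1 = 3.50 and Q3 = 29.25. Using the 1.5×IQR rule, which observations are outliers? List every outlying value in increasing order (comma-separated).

IQR = Q3 − Q1 = 29.25 − 3.50 = 25.75.
Lower fence = Q1 − 1.5·IQR = 3.50 − 38.625 = -35.125.
Upper fence = Q3 + 1.5·IQR = 29.25 + 38.625 = 67.875.
-38.5 < -35.125 → outlier.
All remaining values lie within [-35.125, 67.875].

-38.5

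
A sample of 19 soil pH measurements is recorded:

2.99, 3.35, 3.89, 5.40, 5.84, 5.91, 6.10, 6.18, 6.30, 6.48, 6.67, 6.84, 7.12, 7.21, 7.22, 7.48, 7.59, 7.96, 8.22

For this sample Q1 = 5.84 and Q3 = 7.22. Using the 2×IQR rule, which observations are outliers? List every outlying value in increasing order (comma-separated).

2.99

IQR = Q3 − Q1 = 7.22 − 5.84 = 1.38.
Lower fence = Q1 − 2·IQR = 5.84 − 2.76 = 3.08.
Upper fence = Q3 + 2·IQR = 7.22 + 2.76 = 9.98.
2.99 < 3.08 → outlier.
All remaining values lie within [3.08, 9.98].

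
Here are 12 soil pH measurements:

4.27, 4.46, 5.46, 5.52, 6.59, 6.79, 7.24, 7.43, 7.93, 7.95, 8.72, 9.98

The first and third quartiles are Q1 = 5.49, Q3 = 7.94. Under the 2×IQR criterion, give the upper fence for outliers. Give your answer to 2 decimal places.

12.84

IQR = Q3 − Q1 = 7.94 − 5.49 = 2.45.
Lower fence = Q1 − 2·IQR = 5.49 − 4.90 = 0.59.
Upper fence = Q3 + 2·IQR = 7.94 + 4.90 = 12.84.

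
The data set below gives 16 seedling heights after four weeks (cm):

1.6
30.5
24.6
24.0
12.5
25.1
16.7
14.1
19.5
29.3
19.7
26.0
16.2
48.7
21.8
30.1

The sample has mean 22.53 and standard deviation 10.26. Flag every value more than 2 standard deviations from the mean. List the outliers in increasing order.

Cutoffs at x̄ ± 2s: 22.53 ± 2·10.26 = [2.01, 43.05].
1.6: z = -2.04, |z| > 2 → outlier.
48.7: z = 2.55, |z| > 2 → outlier.
Every other value lies within [2.01, 43.05].

1.6, 48.7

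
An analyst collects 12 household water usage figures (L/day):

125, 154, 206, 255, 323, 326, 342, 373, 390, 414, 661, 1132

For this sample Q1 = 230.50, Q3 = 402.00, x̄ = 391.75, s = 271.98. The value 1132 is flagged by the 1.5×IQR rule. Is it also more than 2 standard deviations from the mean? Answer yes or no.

yes

z = (1132 − 391.75) / 271.98 = 2.72.
|z| = 2.72 > 2.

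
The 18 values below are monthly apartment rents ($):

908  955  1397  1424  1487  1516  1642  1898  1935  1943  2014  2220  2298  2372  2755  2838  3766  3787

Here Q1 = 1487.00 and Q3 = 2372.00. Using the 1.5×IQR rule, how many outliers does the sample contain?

IQR = 885.00; fences at 1487.00 − 1327.50 = 159.50 and 2372.00 + 1327.50 = 3699.50.
Outside the cutoffs: 3766, 3787.

2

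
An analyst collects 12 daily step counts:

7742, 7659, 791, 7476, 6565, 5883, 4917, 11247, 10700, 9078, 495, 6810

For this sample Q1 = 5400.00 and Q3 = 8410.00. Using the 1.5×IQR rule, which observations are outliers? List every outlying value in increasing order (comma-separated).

495, 791

IQR = Q3 − Q1 = 8410.00 − 5400.00 = 3010.00.
Lower fence = Q1 − 1.5·IQR = 5400.00 − 4515.00 = 885.00.
Upper fence = Q3 + 1.5·IQR = 8410.00 + 4515.00 = 12925.00.
495 < 885.00 → outlier.
791 < 885.00 → outlier.
All remaining values lie within [885.00, 12925.00].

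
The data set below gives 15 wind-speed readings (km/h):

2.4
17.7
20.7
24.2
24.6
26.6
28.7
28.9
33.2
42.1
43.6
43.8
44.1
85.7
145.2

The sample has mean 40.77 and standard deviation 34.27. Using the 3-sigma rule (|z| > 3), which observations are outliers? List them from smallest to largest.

145.2

Cutoffs at x̄ ± 3s: 40.77 ± 3·34.27 = [-62.04, 143.58].
145.2: z = 3.05, |z| > 3 → outlier.
Every other value lies within [-62.04, 143.58].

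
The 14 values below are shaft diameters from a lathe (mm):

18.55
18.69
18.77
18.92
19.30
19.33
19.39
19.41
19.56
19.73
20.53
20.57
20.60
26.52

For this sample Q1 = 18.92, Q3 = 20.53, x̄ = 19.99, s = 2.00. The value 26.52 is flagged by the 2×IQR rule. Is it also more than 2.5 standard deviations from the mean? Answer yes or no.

z = (26.52 − 19.99) / 2.00 = 3.27.
|z| = 3.27 > 2.5.

yes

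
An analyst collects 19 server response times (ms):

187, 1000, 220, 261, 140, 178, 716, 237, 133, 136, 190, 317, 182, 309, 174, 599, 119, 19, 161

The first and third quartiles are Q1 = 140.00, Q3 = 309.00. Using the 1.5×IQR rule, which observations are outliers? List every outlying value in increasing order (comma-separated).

IQR = Q3 − Q1 = 309.00 − 140.00 = 169.00.
Lower fence = Q1 − 1.5·IQR = 140.00 − 253.50 = -113.50.
Upper fence = Q3 + 1.5·IQR = 309.00 + 253.50 = 562.50.
599 > 562.50 → outlier.
716 > 562.50 → outlier.
1000 > 562.50 → outlier.
All remaining values lie within [-113.50, 562.50].

599, 716, 1000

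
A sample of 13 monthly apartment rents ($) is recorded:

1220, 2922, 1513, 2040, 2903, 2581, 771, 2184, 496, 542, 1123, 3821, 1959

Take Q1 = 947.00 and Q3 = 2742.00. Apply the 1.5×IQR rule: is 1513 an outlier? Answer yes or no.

IQR = Q3 − Q1 = 2742.00 − 947.00 = 1795.00.
Lower fence = Q1 − 1.5·IQR = 947.00 − 2692.50 = -1745.50.
Upper fence = Q3 + 1.5·IQR = 2742.00 + 2692.50 = 5434.50.
1513 lies within [-1745.50, 5434.50].

no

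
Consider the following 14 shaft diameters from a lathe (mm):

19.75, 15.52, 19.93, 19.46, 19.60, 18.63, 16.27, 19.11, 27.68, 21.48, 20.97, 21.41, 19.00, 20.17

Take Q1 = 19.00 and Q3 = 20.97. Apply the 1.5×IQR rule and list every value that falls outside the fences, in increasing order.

IQR = Q3 − Q1 = 20.97 − 19.00 = 1.97.
Lower fence = Q1 − 1.5·IQR = 19.00 − 2.955 = 16.045.
Upper fence = Q3 + 1.5·IQR = 20.97 + 2.955 = 23.925.
15.52 < 16.045 → outlier.
27.68 > 23.925 → outlier.
All remaining values lie within [16.045, 23.925].

15.52, 27.68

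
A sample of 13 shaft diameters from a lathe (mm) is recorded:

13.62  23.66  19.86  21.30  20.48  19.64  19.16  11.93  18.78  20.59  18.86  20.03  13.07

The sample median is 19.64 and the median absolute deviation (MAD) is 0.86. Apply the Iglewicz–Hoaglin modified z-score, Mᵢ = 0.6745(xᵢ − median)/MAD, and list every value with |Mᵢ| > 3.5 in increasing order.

11.93, 13.07, 13.62

|Mᵢ| > 3.5 ⇔ |xᵢ − 19.64| > 3.5·0.86/0.6745 = 4.46.
So outliers lie outside [15.18, 24.10].
11.93: M = -6.05 → outlier.
13.07: M = -5.15 → outlier.
13.62: M = -4.72 → outlier.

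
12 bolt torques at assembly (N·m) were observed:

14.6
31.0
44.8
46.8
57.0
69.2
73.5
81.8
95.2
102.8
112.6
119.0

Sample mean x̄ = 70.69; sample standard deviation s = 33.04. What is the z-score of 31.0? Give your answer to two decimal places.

-1.20

z = (31.0 − 70.69) / 33.04 = -1.20.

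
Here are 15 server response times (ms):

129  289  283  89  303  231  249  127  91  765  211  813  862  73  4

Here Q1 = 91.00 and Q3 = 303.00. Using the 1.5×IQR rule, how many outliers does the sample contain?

3

IQR = 212.00; fences at 91.00 − 318.00 = -227.00 and 303.00 + 318.00 = 621.00.
Outside the cutoffs: 765, 813, 862.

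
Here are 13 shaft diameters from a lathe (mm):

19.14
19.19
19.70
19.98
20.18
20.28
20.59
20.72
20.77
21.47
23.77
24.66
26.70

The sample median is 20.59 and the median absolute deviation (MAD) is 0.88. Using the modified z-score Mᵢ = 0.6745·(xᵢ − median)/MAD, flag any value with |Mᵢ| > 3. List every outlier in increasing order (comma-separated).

24.66, 26.70

|Mᵢ| > 3 ⇔ |xᵢ − 20.59| > 3·0.88/0.6745 = 3.91.
So outliers lie outside [16.68, 24.50].
24.66: M = 3.12 → outlier.
26.70: M = 4.68 → outlier.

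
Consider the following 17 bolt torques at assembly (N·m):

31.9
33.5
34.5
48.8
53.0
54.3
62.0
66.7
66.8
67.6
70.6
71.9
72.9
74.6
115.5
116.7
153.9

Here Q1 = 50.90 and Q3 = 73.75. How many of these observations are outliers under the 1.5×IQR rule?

IQR = 22.85; fences at 50.90 − 34.275 = 16.625 and 73.75 + 34.275 = 108.025.
Outside the cutoffs: 115.5, 116.7, 153.9.

3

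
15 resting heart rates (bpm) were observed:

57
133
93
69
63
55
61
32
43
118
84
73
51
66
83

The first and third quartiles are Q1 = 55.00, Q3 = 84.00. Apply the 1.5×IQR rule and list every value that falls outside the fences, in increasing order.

IQR = Q3 − Q1 = 84.00 − 55.00 = 29.00.
Lower fence = Q1 − 1.5·IQR = 55.00 − 43.50 = 11.50.
Upper fence = Q3 + 1.5·IQR = 84.00 + 43.50 = 127.50.
133 > 127.50 → outlier.
All remaining values lie within [11.50, 127.50].

133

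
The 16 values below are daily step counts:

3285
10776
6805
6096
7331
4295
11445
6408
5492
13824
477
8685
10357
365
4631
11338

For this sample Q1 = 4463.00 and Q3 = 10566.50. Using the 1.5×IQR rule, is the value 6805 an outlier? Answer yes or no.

no

IQR = Q3 − Q1 = 10566.50 − 4463.00 = 6103.50.
Lower fence = Q1 − 1.5·IQR = 4463.00 − 9155.25 = -4692.25.
Upper fence = Q3 + 1.5·IQR = 10566.50 + 9155.25 = 19721.75.
6805 lies within [-4692.25, 19721.75].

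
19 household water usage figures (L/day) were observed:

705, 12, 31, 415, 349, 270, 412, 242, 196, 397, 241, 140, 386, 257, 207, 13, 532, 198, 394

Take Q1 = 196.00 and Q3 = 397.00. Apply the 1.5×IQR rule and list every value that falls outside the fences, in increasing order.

705

IQR = Q3 − Q1 = 397.00 − 196.00 = 201.00.
Lower fence = Q1 − 1.5·IQR = 196.00 − 301.50 = -105.50.
Upper fence = Q3 + 1.5·IQR = 397.00 + 301.50 = 698.50.
705 > 698.50 → outlier.
All remaining values lie within [-105.50, 698.50].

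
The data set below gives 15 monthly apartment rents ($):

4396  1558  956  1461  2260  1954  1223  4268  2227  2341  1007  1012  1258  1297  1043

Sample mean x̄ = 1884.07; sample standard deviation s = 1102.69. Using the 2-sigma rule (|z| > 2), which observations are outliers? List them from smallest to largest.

4268, 4396

Cutoffs at x̄ ± 2s: 1884.07 ± 2·1102.69 = [-321.31, 4089.45].
4268: z = 2.16, |z| > 2 → outlier.
4396: z = 2.28, |z| > 2 → outlier.
Every other value lies within [-321.31, 4089.45].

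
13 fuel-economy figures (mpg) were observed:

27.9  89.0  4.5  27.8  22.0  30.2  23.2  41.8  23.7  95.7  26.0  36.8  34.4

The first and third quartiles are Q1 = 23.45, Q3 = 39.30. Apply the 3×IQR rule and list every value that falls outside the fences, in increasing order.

89.0, 95.7

IQR = Q3 − Q1 = 39.30 − 23.45 = 15.85.
Lower fence = Q1 − 3·IQR = 23.45 − 47.55 = -24.10.
Upper fence = Q3 + 3·IQR = 39.30 + 47.55 = 86.85.
89.0 > 86.85 → outlier.
95.7 > 86.85 → outlier.
All remaining values lie within [-24.10, 86.85].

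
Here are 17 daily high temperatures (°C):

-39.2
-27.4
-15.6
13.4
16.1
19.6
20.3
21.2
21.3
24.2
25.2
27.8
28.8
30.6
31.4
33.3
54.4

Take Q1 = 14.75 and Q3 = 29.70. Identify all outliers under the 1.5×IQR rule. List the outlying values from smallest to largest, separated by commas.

-39.2, -27.4, -15.6, 54.4

IQR = Q3 − Q1 = 29.70 − 14.75 = 14.95.
Lower fence = Q1 − 1.5·IQR = 14.75 − 22.425 = -7.675.
Upper fence = Q3 + 1.5·IQR = 29.70 + 22.425 = 52.125.
-39.2 < -7.675 → outlier.
-27.4 < -7.675 → outlier.
-15.6 < -7.675 → outlier.
54.4 > 52.125 → outlier.
All remaining values lie within [-7.675, 52.125].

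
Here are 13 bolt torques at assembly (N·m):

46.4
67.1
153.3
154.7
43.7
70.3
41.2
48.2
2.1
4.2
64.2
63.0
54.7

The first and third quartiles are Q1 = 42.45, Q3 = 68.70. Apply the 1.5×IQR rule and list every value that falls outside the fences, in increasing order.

IQR = Q3 − Q1 = 68.70 − 42.45 = 26.25.
Lower fence = Q1 − 1.5·IQR = 42.45 − 39.375 = 3.075.
Upper fence = Q3 + 1.5·IQR = 68.70 + 39.375 = 108.075.
2.1 < 3.075 → outlier.
153.3 > 108.075 → outlier.
154.7 > 108.075 → outlier.
All remaining values lie within [3.075, 108.075].

2.1, 153.3, 154.7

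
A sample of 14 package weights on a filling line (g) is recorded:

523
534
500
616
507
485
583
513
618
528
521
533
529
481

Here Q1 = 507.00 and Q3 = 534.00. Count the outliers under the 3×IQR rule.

IQR = 27.00; fences at 507.00 − 81.00 = 426.00 and 534.00 + 81.00 = 615.00.
Outside the cutoffs: 616, 618.

2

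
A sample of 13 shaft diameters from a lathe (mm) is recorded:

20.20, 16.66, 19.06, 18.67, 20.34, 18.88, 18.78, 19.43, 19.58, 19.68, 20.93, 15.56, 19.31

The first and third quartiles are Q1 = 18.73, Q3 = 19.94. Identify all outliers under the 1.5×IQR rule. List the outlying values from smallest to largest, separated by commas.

15.56, 16.66

IQR = Q3 − Q1 = 19.94 − 18.73 = 1.21.
Lower fence = Q1 − 1.5·IQR = 18.73 − 1.815 = 16.915.
Upper fence = Q3 + 1.5·IQR = 19.94 + 1.815 = 21.755.
15.56 < 16.915 → outlier.
16.66 < 16.915 → outlier.
All remaining values lie within [16.915, 21.755].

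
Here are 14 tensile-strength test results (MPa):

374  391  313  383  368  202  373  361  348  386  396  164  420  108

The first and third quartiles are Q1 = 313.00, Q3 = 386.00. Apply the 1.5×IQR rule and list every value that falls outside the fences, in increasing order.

108, 164, 202

IQR = Q3 − Q1 = 386.00 − 313.00 = 73.00.
Lower fence = Q1 − 1.5·IQR = 313.00 − 109.50 = 203.50.
Upper fence = Q3 + 1.5·IQR = 386.00 + 109.50 = 495.50.
108 < 203.50 → outlier.
164 < 203.50 → outlier.
202 < 203.50 → outlier.
All remaining values lie within [203.50, 495.50].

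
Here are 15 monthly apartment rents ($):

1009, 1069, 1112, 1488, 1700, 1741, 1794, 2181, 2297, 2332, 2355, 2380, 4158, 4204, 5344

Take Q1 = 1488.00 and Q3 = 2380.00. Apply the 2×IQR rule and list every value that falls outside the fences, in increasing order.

IQR = Q3 − Q1 = 2380.00 − 1488.00 = 892.00.
Lower fence = Q1 − 2·IQR = 1488.00 − 1784.00 = -296.00.
Upper fence = Q3 + 2·IQR = 2380.00 + 1784.00 = 4164.00.
4204 > 4164.00 → outlier.
5344 > 4164.00 → outlier.
All remaining values lie within [-296.00, 4164.00].

4204, 5344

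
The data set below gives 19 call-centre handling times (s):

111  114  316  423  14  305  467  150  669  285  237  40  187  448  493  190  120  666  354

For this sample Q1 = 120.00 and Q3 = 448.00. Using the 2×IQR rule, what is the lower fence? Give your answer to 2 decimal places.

-536.00

IQR = Q3 − Q1 = 448.00 − 120.00 = 328.00.
Lower fence = Q1 − 2·IQR = 120.00 − 656.00 = -536.00.
Upper fence = Q3 + 2·IQR = 448.00 + 656.00 = 1104.00.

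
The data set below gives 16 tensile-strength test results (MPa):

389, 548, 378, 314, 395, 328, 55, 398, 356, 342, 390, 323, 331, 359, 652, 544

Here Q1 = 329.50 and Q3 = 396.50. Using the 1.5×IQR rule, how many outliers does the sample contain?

4

IQR = 67.00; fences at 329.50 − 100.50 = 229.00 and 396.50 + 100.50 = 497.00.
Outside the cutoffs: 55, 544, 548, 652.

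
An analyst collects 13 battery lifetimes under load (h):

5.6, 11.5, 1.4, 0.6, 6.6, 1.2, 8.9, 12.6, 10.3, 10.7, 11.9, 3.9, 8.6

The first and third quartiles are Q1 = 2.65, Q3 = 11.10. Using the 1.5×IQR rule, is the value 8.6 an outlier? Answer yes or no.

no

IQR = Q3 − Q1 = 11.10 − 2.65 = 8.45.
Lower fence = Q1 − 1.5·IQR = 2.65 − 12.675 = -10.025.
Upper fence = Q3 + 1.5·IQR = 11.10 + 12.675 = 23.775.
8.6 lies within [-10.025, 23.775].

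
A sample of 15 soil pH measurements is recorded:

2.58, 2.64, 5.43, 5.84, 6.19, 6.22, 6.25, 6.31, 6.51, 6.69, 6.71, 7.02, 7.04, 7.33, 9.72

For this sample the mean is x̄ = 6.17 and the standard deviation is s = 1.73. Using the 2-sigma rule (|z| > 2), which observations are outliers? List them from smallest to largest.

Cutoffs at x̄ ± 2s: 6.17 ± 2·1.73 = [2.71, 9.63].
2.58: z = -2.08, |z| > 2 → outlier.
2.64: z = -2.04, |z| > 2 → outlier.
9.72: z = 2.05, |z| > 2 → outlier.
Every other value lies within [2.71, 9.63].

2.58, 2.64, 9.72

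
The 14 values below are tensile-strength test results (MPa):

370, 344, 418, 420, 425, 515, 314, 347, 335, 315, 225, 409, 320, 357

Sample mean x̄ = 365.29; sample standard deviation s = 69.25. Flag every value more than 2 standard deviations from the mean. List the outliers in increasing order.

Cutoffs at x̄ ± 2s: 365.29 ± 2·69.25 = [226.79, 503.79].
225: z = -2.03, |z| > 2 → outlier.
515: z = 2.16, |z| > 2 → outlier.
Every other value lies within [226.79, 503.79].

225, 515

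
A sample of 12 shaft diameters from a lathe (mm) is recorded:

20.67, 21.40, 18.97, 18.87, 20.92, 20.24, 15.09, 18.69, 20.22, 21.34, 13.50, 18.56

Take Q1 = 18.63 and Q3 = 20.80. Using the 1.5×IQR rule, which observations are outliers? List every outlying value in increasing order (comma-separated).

IQR = Q3 − Q1 = 20.80 − 18.63 = 2.17.
Lower fence = Q1 − 1.5·IQR = 18.63 − 3.255 = 15.375.
Upper fence = Q3 + 1.5·IQR = 20.80 + 3.255 = 24.055.
13.50 < 15.375 → outlier.
15.09 < 15.375 → outlier.
All remaining values lie within [15.375, 24.055].

13.50, 15.09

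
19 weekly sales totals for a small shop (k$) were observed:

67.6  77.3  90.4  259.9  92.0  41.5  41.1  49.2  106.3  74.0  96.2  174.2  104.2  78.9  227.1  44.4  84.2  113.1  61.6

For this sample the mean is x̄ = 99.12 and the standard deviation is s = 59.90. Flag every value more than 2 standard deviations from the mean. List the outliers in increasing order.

227.1, 259.9

Cutoffs at x̄ ± 2s: 99.12 ± 2·59.90 = [-20.68, 218.92].
227.1: z = 2.14, |z| > 2 → outlier.
259.9: z = 2.68, |z| > 2 → outlier.
Every other value lies within [-20.68, 218.92].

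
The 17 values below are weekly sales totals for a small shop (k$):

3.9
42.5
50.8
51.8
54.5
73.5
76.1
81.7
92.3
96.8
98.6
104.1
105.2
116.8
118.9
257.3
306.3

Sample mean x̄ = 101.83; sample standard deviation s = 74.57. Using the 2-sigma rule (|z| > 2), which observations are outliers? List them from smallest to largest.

257.3, 306.3

Cutoffs at x̄ ± 2s: 101.83 ± 2·74.57 = [-47.31, 250.97].
257.3: z = 2.08, |z| > 2 → outlier.
306.3: z = 2.74, |z| > 2 → outlier.
Every other value lies within [-47.31, 250.97].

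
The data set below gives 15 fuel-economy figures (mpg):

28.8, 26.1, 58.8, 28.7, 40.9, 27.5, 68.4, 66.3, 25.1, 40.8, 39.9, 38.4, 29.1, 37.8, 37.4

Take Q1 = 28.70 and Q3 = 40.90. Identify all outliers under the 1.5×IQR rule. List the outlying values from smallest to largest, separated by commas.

66.3, 68.4

IQR = Q3 − Q1 = 40.90 − 28.70 = 12.20.
Lower fence = Q1 − 1.5·IQR = 28.70 − 18.30 = 10.40.
Upper fence = Q3 + 1.5·IQR = 40.90 + 18.30 = 59.20.
66.3 > 59.20 → outlier.
68.4 > 59.20 → outlier.
All remaining values lie within [10.40, 59.20].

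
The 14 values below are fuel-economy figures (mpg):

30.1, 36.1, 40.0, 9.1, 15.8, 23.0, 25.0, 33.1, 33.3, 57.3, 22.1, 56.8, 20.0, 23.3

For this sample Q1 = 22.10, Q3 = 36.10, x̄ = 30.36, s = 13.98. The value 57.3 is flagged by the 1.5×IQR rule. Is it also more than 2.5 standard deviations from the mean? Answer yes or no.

z = (57.3 − 30.36) / 13.98 = 1.93.
|z| = 1.93 ≤ 2.5.

no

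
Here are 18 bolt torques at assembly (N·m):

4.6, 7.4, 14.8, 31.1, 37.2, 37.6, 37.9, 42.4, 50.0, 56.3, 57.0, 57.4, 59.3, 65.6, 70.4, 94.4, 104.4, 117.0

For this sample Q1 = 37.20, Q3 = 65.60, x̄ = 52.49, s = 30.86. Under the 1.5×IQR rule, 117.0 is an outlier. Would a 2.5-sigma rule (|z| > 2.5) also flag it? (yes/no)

z = (117.0 − 52.49) / 30.86 = 2.09.
|z| = 2.09 ≤ 2.5.

no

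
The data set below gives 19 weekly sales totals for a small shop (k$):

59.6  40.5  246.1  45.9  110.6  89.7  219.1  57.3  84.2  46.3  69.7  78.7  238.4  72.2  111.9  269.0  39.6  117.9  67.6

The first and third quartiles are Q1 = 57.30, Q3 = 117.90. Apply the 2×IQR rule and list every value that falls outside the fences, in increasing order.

246.1, 269.0

IQR = Q3 − Q1 = 117.90 − 57.30 = 60.60.
Lower fence = Q1 − 2·IQR = 57.30 − 121.20 = -63.90.
Upper fence = Q3 + 2·IQR = 117.90 + 121.20 = 239.10.
246.1 > 239.10 → outlier.
269.0 > 239.10 → outlier.
All remaining values lie within [-63.90, 239.10].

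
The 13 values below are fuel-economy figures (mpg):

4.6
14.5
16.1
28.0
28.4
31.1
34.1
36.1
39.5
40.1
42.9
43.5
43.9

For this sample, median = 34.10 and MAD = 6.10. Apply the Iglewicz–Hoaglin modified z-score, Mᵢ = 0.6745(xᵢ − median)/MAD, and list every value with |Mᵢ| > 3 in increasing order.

|Mᵢ| > 3 ⇔ |xᵢ − 34.10| > 3·6.10/0.6745 = 27.13.
So outliers lie outside [6.97, 61.23].
4.6: M = -3.26 → outlier.

4.6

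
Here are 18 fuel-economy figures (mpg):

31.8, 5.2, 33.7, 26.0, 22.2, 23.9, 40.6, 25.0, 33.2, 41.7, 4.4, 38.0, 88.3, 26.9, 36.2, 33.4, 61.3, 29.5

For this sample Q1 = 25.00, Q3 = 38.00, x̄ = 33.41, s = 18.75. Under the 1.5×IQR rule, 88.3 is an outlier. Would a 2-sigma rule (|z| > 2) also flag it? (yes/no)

yes

z = (88.3 − 33.41) / 18.75 = 2.93.
|z| = 2.93 > 2.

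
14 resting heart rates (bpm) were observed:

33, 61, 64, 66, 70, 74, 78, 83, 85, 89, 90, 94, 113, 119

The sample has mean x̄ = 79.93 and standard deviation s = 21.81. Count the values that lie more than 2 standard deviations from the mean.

Cutoffs: x̄ ± 2s = [36.31, 123.55].
Outside the cutoffs: 33.

1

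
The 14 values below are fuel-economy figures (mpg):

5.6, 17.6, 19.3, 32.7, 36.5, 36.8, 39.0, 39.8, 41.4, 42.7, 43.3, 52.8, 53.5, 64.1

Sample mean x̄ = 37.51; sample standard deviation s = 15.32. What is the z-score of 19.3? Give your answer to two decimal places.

-1.19

z = (19.3 − 37.51) / 15.32 = -1.19.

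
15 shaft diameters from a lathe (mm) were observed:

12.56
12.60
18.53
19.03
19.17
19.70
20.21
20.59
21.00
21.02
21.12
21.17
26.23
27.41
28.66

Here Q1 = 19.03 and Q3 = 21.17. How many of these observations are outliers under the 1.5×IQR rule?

5

IQR = 2.14; fences at 19.03 − 3.21 = 15.82 and 21.17 + 3.21 = 24.38.
Outside the cutoffs: 12.56, 12.60, 26.23, 27.41, 28.66.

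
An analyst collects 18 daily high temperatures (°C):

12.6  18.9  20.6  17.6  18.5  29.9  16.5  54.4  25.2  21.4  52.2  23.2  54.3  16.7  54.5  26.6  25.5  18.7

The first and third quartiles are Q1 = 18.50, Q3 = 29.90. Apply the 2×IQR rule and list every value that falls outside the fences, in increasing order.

54.3, 54.4, 54.5

IQR = Q3 − Q1 = 29.90 − 18.50 = 11.40.
Lower fence = Q1 − 2·IQR = 18.50 − 22.80 = -4.30.
Upper fence = Q3 + 2·IQR = 29.90 + 22.80 = 52.70.
54.3 > 52.70 → outlier.
54.4 > 52.70 → outlier.
54.5 > 52.70 → outlier.
All remaining values lie within [-4.30, 52.70].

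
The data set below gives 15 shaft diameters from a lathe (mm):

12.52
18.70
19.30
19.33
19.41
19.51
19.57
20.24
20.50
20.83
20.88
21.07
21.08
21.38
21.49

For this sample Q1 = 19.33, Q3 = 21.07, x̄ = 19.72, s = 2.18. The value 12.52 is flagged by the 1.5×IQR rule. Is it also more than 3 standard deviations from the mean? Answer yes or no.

yes

z = (12.52 − 19.72) / 2.18 = -3.30.
|z| = 3.30 > 3.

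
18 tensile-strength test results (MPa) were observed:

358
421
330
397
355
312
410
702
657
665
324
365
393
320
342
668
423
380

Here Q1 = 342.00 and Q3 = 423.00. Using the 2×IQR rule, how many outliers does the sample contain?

IQR = 81.00; fences at 342.00 − 162.00 = 180.00 and 423.00 + 162.00 = 585.00.
Outside the cutoffs: 657, 665, 668, 702.

4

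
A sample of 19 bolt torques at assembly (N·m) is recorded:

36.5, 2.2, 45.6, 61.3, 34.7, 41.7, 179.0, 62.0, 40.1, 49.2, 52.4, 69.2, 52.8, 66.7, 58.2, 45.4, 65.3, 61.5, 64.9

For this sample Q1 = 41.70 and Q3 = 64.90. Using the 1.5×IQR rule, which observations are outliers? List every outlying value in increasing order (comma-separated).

IQR = Q3 − Q1 = 64.90 − 41.70 = 23.20.
Lower fence = Q1 − 1.5·IQR = 41.70 − 34.80 = 6.90.
Upper fence = Q3 + 1.5·IQR = 64.90 + 34.80 = 99.70.
2.2 < 6.90 → outlier.
179.0 > 99.70 → outlier.
All remaining values lie within [6.90, 99.70].

2.2, 179.0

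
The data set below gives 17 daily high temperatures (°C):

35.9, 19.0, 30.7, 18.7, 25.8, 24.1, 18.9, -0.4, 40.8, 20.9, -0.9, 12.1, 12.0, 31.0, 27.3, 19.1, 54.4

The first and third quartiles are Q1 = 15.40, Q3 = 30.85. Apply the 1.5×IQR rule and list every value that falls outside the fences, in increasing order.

54.4

IQR = Q3 − Q1 = 30.85 − 15.40 = 15.45.
Lower fence = Q1 − 1.5·IQR = 15.40 − 23.175 = -7.775.
Upper fence = Q3 + 1.5·IQR = 30.85 + 23.175 = 54.025.
54.4 > 54.025 → outlier.
All remaining values lie within [-7.775, 54.025].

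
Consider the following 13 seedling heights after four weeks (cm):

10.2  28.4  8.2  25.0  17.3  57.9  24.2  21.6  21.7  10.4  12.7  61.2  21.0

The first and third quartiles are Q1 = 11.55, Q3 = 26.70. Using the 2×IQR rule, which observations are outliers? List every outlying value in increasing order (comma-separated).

57.9, 61.2

IQR = Q3 − Q1 = 26.70 − 11.55 = 15.15.
Lower fence = Q1 − 2·IQR = 11.55 − 30.30 = -18.75.
Upper fence = Q3 + 2·IQR = 26.70 + 30.30 = 57.00.
57.9 > 57.00 → outlier.
61.2 > 57.00 → outlier.
All remaining values lie within [-18.75, 57.00].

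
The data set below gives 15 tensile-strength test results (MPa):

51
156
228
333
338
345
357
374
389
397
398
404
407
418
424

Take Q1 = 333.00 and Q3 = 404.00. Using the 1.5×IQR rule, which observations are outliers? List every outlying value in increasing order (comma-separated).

IQR = Q3 − Q1 = 404.00 − 333.00 = 71.00.
Lower fence = Q1 − 1.5·IQR = 333.00 − 106.50 = 226.50.
Upper fence = Q3 + 1.5·IQR = 404.00 + 106.50 = 510.50.
51 < 226.50 → outlier.
156 < 226.50 → outlier.
All remaining values lie within [226.50, 510.50].

51, 156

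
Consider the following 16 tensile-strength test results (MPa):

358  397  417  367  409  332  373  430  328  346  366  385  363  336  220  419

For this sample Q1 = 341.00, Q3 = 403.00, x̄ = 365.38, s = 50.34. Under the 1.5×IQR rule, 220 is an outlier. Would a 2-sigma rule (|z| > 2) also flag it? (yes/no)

yes

z = (220 − 365.38) / 50.34 = -2.89.
|z| = 2.89 > 2.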